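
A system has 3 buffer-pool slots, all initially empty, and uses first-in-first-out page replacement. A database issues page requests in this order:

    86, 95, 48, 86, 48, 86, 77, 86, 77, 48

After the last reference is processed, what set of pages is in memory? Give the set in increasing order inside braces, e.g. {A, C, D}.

86 → fault, frames {86}
95 → fault, frames {86,95}
48 → fault, frames {86,95,48}
86 → hit
48 → hit
86 → hit
77 → fault, evict 86, frames {95,48,77}
86 → fault, evict 95, frames {48,77,86}
77 → hit
48 → hit

{48, 77, 86}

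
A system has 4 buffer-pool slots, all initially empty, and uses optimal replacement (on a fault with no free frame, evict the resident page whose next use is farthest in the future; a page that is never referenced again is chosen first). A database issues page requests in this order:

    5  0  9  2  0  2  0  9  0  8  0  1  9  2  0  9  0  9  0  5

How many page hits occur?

5 → miss, frames [5]
0 → miss, frames [5, 0]
9 → miss, frames [5, 0, 9]
2 → miss, frames [5, 0, 9, 2]
0 → hit
2 → hit
0 → hit
9 → hit
0 → hit
8 → miss, evict 5, frames [0, 9, 2, 8]
0 → hit
1 → miss, evict 8, frames [0, 9, 2, 1]
9 → hit
2 → hit
0 → hit
9 → hit
0 → hit
9 → hit
0 → hit
5 → miss, evict 1, frames [0, 9, 2, 5]
Hits: 13.

13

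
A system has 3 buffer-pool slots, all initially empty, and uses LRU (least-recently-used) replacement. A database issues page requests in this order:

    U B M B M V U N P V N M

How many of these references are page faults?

9

U: fault, frames [U]
B: fault, frames [U, B]
M: fault, frames [U, B, M]
B: hit
M: hit
V: fault, evict U, frames [B, M, V]
U: fault, evict B, frames [M, V, U]
N: fault, evict M, frames [V, U, N]
P: fault, evict V, frames [U, N, P]
V: fault, evict U, frames [N, P, V]
N: hit
M: fault, evict P, frames [V, N, M]
Page faults: 9.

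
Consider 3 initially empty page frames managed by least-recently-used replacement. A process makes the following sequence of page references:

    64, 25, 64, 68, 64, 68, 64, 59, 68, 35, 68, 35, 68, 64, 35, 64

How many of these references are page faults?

6

64 → miss, frames (64)
25 → miss, frames (64 25)
64 → hit
68 → miss, frames (25 64 68)
64 → hit
68 → hit
64 → hit
59 → miss, evict 25, frames (68 64 59)
68 → hit
35 → miss, evict 64, frames (59 68 35)
68 → hit
35 → hit
68 → hit
64 → miss, evict 59, frames (35 68 64)
35 → hit
64 → hit
Page faults: 6.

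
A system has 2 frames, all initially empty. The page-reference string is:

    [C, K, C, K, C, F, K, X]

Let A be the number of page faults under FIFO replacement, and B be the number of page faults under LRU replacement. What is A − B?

-1

Under FIFO: F F . . . F . F → 4 faults.
Under LRU: F F . . . F F F → 5 faults.
A − B = 4 − 5 = -1.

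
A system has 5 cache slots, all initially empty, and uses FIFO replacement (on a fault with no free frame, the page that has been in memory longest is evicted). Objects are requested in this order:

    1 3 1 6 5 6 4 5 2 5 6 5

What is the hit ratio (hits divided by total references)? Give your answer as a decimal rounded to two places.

0.50

1: miss, frames {1}
3: miss, frames {1,3}
1: hit
6: miss, frames {1,3,6}
5: miss, frames {1,3,6,5}
6: hit
4: miss, frames {1,3,6,5,4}
5: hit
2: miss, evict 1, frames {3,6,5,4,2}
5: hit
6: hit
5: hit
Hits: 6 of 12 references → 6/12 = 0.5000.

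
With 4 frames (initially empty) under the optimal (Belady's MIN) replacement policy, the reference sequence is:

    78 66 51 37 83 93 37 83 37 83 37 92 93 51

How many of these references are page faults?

7

78 -> fault, frames {78}
66 -> fault, frames {78,66}
51 -> fault, frames {78,66,51}
37 -> fault, frames {78,66,51,37}
83 -> fault, evict 66, frames {78,51,37,83}
93 -> fault, evict 78, frames {51,37,83,93}
37 -> hit
83 -> hit
37 -> hit
83 -> hit
37 -> hit
92 -> fault, evict 83, frames {51,37,93,92}
93 -> hit
51 -> hit
Page faults: 7.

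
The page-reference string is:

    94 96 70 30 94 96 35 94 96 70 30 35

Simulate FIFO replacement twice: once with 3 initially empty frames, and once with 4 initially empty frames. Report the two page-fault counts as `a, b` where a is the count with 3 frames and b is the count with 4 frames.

9, 10

3 frames: F F F F F F F . . F F . → 9 faults.
4 frames: F F F F . . F F F F F F → 10 faults.
10 > 9: adding a frame increased faults — Belady's anomaly.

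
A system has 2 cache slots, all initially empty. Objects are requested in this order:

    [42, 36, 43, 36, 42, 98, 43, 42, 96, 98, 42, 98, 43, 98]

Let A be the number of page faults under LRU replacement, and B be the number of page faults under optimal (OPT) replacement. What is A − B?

2

Under LRU: F F F . F F F F F F F . F . → 11 faults.
Under OPT: F F F . F F . F F . F . F . → 9 faults.
A − B = 11 − 9 = 2.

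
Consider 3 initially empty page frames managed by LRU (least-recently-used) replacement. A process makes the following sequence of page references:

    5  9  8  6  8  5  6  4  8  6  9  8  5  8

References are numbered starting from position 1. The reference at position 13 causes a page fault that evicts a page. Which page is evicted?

pos 1: 5 → fault, frames (5)
pos 2: 9 → fault, frames (5 9)
pos 3: 8 → fault, frames (5 9 8)
pos 4: 6 → fault, evict 5, frames (9 8 6)
pos 5: 8 → hit
pos 6: 5 → fault, evict 9, frames (6 8 5)
pos 7: 6 → hit
pos 8: 4 → fault, evict 8, frames (5 6 4)
pos 9: 8 → fault, evict 5, frames (6 4 8)
pos 10: 6 → hit
pos 11: 9 → fault, evict 4, frames (8 6 9)
pos 12: 8 → hit
pos 13: 5 → fault, evict 6, frames (9 8 5)
At position 13, page 6 is evicted.

6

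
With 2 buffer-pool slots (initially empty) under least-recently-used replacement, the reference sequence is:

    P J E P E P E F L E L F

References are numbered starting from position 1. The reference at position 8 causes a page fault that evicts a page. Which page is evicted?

pos 1: P → fault, frames [P]
pos 2: J → fault, frames [P, J]
pos 3: E → fault, evict P, frames [J, E]
pos 4: P → fault, evict J, frames [E, P]
pos 5: E → hit
pos 6: P → hit
pos 7: E → hit
pos 8: F → fault, evict P, frames [E, F]
At position 8, page P is evicted.

P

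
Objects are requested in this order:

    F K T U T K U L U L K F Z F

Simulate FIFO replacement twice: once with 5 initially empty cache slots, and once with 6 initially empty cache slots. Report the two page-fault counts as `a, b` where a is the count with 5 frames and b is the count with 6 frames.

5 frames: F F F F . . . F . . . . F F → 7 faults.
6 frames: F F F F . . . F . . . . F . → 6 faults.
6 < 7: adding a frame reduced faults, as is typical.

7, 6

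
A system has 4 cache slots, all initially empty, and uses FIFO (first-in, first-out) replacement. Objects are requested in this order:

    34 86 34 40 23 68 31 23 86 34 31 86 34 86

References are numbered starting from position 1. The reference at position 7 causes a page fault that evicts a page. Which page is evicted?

86

pos 1: 34 → fault, frames (34)
pos 2: 86 → fault, frames (34 86)
pos 3: 34 → hit
pos 4: 40 → fault, frames (34 86 40)
pos 5: 23 → fault, frames (34 86 40 23)
pos 6: 68 → fault, evict 34, frames (86 40 23 68)
pos 7: 31 → fault, evict 86, frames (40 23 68 31)
At position 7, page 86 is evicted.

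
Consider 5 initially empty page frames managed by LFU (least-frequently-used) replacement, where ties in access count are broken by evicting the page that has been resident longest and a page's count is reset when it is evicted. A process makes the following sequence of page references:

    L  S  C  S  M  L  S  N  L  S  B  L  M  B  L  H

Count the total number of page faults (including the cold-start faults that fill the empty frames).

L → fault, frames {L}
S → fault, frames {L,S}
C → fault, frames {L,S,C}
S → hit
M → fault, frames {L,S,C,M}
L → hit
S → hit
N → fault, frames {L,S,C,M,N}
L → hit
S → hit
B → fault, evict C, frames {L,S,M,N,B}
L → hit
M → hit
B → hit
L → hit
H → fault, evict N, frames {L,S,M,B,H}
Page faults: 7.

7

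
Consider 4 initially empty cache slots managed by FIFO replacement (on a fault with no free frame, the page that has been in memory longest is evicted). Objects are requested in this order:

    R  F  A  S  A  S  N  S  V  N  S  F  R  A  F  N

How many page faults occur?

R -> miss, frames [R]
F -> miss, frames [R, F]
A -> miss, frames [R, F, A]
S -> miss, frames [R, F, A, S]
A -> hit
S -> hit
N -> miss, evict R, frames [F, A, S, N]
S -> hit
V -> miss, evict F, frames [A, S, N, V]
N -> hit
S -> hit
F -> miss, evict A, frames [S, N, V, F]
R -> miss, evict S, frames [N, V, F, R]
A -> miss, evict N, frames [V, F, R, A]
F -> hit
N -> miss, evict V, frames [F, R, A, N]
Page faults: 10.

10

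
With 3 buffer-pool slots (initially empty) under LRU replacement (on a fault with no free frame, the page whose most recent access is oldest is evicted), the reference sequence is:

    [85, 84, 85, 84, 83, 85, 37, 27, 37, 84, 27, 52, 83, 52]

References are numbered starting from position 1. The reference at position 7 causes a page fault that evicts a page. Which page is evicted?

84

pos 1: 85 → miss, frames [85]
pos 2: 84 → miss, frames [85, 84]
pos 3: 85 → hit
pos 4: 84 → hit
pos 5: 83 → miss, frames [85, 84, 83]
pos 6: 85 → hit
pos 7: 37 → miss, evict 84, frames [83, 85, 37]
At position 7, page 84 is evicted.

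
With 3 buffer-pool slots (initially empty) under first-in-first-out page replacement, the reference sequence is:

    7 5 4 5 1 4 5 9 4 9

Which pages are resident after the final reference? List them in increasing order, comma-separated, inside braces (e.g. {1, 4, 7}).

7 → miss, frames (7)
5 → miss, frames (7 5)
4 → miss, frames (7 5 4)
5 → hit
1 → miss, evict 7, frames (5 4 1)
4 → hit
5 → hit
9 → miss, evict 5, frames (4 1 9)
4 → hit
9 → hit

{1, 4, 9}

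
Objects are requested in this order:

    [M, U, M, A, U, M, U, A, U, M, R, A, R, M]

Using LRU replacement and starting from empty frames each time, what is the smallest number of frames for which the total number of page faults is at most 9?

3

f=1: 14 faults
f=2: 10 faults
f=3: 5 faults
f=4: 4 faults
Smallest f with faults ≤ 9 is 3.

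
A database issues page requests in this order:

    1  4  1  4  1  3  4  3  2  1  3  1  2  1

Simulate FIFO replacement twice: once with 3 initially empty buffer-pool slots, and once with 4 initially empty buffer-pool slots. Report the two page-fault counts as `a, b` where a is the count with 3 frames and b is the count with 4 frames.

5, 4

3 frames: F F . . . F . . F F . . . . → 5 faults.
4 frames: F F . . . F . . F . . . . . → 4 faults.
4 < 5: adding a frame reduced faults, as is typical.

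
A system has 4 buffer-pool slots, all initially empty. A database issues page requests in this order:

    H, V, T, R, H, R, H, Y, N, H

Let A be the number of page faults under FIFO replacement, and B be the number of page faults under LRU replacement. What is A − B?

1

Under FIFO: F F F F . . . F F F → 7 faults.
Under LRU: F F F F . . . F F . → 6 faults.
A − B = 7 − 6 = 1.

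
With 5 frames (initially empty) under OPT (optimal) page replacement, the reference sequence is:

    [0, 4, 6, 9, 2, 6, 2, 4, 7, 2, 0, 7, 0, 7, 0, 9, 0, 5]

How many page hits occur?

11

0: fault, frames {0}
4: fault, frames {0,4}
6: fault, frames {0,4,6}
9: fault, frames {0,4,6,9}
2: fault, frames {0,4,6,9,2}
6: hit
2: hit
4: hit
7: fault, evict 6, frames {0,4,9,2,7}
2: hit
0: hit
7: hit
0: hit
7: hit
0: hit
9: hit
0: hit
5: fault, evict 7, frames {0,4,9,2,5}
Hits: 11.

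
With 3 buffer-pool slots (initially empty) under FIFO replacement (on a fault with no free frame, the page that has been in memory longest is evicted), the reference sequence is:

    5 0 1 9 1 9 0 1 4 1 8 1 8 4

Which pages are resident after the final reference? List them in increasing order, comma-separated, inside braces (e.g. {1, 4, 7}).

5 → miss, frames {5}
0 → miss, frames {5,0}
1 → miss, frames {5,0,1}
9 → miss, evict 5, frames {0,1,9}
1 → hit
9 → hit
0 → hit
1 → hit
4 → miss, evict 0, frames {1,9,4}
1 → hit
8 → miss, evict 1, frames {9,4,8}
1 → miss, evict 9, frames {4,8,1}
8 → hit
4 → hit

{1, 4, 8}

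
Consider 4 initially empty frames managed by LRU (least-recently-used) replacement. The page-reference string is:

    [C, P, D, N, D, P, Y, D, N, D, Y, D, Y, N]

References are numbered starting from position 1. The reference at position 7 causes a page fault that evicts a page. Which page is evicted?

pos 1: C → fault, frames {C}
pos 2: P → fault, frames {C,P}
pos 3: D → fault, frames {C,P,D}
pos 4: N → fault, frames {C,P,D,N}
pos 5: D → hit
pos 6: P → hit
pos 7: Y → fault, evict C, frames {N,D,P,Y}
At position 7, page C is evicted.

C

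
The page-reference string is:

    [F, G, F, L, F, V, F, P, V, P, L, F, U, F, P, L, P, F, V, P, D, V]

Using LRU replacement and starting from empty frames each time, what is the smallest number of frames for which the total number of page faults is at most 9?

f=1: 22 faults
f=2: 16 faults
f=3: 12 faults
f=4: 8 faults
f=5: 7 faults
f=6: 7 faults
f=7: 7 faults
Smallest f with faults ≤ 9 is 4.

4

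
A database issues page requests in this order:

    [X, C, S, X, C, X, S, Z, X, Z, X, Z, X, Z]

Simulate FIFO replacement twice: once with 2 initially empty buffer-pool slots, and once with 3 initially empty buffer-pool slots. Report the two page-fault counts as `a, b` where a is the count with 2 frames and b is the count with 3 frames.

2 frames: F F F F F . F F F . . . . . → 8 faults.
3 frames: F F F . . . . F F . . . . . → 5 faults.
5 < 8: adding a frame reduced faults, as is typical.

8, 5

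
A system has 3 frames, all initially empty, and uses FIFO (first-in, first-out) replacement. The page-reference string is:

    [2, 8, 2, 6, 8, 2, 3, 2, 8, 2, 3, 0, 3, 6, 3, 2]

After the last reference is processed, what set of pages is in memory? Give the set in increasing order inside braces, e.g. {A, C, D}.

2 -> miss, frames (2)
8 -> miss, frames (2 8)
2 -> hit
6 -> miss, frames (2 8 6)
8 -> hit
2 -> hit
3 -> miss, evict 2, frames (8 6 3)
2 -> miss, evict 8, frames (6 3 2)
8 -> miss, evict 6, frames (3 2 8)
2 -> hit
3 -> hit
0 -> miss, evict 3, frames (2 8 0)
3 -> miss, evict 2, frames (8 0 3)
6 -> miss, evict 8, frames (0 3 6)
3 -> hit
2 -> miss, evict 0, frames (3 6 2)

{2, 3, 6}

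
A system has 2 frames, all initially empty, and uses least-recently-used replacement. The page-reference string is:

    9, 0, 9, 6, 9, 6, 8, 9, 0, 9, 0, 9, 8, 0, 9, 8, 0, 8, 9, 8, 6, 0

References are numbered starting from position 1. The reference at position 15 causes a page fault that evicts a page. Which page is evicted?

pos 1: 9 → fault, frames [9]
pos 2: 0 → fault, frames [9, 0]
pos 3: 9 → hit
pos 4: 6 → fault, evict 0, frames [9, 6]
pos 5: 9 → hit
pos 6: 6 → hit
pos 7: 8 → fault, evict 9, frames [6, 8]
pos 8: 9 → fault, evict 6, frames [8, 9]
pos 9: 0 → fault, evict 8, frames [9, 0]
pos 10: 9 → hit
pos 11: 0 → hit
pos 12: 9 → hit
pos 13: 8 → fault, evict 0, frames [9, 8]
pos 14: 0 → fault, evict 9, frames [8, 0]
pos 15: 9 → fault, evict 8, frames [0, 9]
At position 15, page 8 is evicted.

8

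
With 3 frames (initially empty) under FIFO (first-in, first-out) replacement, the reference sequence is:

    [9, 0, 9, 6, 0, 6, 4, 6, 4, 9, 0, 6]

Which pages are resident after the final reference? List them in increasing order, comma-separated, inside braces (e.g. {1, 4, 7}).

{0, 6, 9}

9: fault, frames [9]
0: fault, frames [9, 0]
9: hit
6: fault, frames [9, 0, 6]
0: hit
6: hit
4: fault, evict 9, frames [0, 6, 4]
6: hit
4: hit
9: fault, evict 0, frames [6, 4, 9]
0: fault, evict 6, frames [4, 9, 0]
6: fault, evict 4, frames [9, 0, 6]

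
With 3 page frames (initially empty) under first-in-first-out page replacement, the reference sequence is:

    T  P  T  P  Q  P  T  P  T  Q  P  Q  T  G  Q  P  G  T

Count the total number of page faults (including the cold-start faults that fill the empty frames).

5

T -> fault, frames [T]
P -> fault, frames [T, P]
T -> hit
P -> hit
Q -> fault, frames [T, P, Q]
P -> hit
T -> hit
P -> hit
T -> hit
Q -> hit
P -> hit
Q -> hit
T -> hit
G -> fault, evict T, frames [P, Q, G]
Q -> hit
P -> hit
G -> hit
T -> fault, evict P, frames [Q, G, T]
Page faults: 5.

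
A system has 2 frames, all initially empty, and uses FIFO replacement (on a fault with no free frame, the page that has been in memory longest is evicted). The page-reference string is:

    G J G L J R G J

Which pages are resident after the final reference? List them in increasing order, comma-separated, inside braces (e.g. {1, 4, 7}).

{G, J}

G -> fault, frames [G]
J -> fault, frames [G, J]
G -> hit
L -> fault, evict G, frames [J, L]
J -> hit
R -> fault, evict J, frames [L, R]
G -> fault, evict L, frames [R, G]
J -> fault, evict R, frames [G, J]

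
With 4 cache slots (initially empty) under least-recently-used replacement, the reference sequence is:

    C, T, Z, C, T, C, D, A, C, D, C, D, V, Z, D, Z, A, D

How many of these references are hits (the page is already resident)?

10

C -> fault, frames (C)
T -> fault, frames (C T)
Z -> fault, frames (C T Z)
C -> hit
T -> hit
C -> hit
D -> fault, frames (Z T C D)
A -> fault, evict Z, frames (T C D A)
C -> hit
D -> hit
C -> hit
D -> hit
V -> fault, evict T, frames (A C D V)
Z -> fault, evict A, frames (C D V Z)
D -> hit
Z -> hit
A -> fault, evict C, frames (V D Z A)
D -> hit
Hits: 10.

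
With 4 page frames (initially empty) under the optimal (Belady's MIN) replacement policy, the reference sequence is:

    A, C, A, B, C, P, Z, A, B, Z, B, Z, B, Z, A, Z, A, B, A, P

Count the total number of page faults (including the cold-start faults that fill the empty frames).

5

A -> miss, frames {A}
C -> miss, frames {A,C}
A -> hit
B -> miss, frames {A,C,B}
C -> hit
P -> miss, frames {A,C,B,P}
Z -> miss, evict C, frames {A,B,P,Z}
A -> hit
B -> hit
Z -> hit
B -> hit
Z -> hit
B -> hit
Z -> hit
A -> hit
Z -> hit
A -> hit
B -> hit
A -> hit
P -> hit
Page faults: 5.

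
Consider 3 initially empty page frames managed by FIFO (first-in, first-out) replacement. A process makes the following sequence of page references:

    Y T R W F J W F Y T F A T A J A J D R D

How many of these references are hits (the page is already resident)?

Y: fault, frames [Y]
T: fault, frames [Y, T]
R: fault, frames [Y, T, R]
W: fault, evict Y, frames [T, R, W]
F: fault, evict T, frames [R, W, F]
J: fault, evict R, frames [W, F, J]
W: hit
F: hit
Y: fault, evict W, frames [F, J, Y]
T: fault, evict F, frames [J, Y, T]
F: fault, evict J, frames [Y, T, F]
A: fault, evict Y, frames [T, F, A]
T: hit
A: hit
J: fault, evict T, frames [F, A, J]
A: hit
J: hit
D: fault, evict F, frames [A, J, D]
R: fault, evict A, frames [J, D, R]
D: hit
Hits: 7.

7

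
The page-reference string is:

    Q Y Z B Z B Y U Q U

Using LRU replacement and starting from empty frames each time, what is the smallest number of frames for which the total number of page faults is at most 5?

5

f=1: 10 faults
f=2: 7 faults
f=3: 6 faults
f=4: 6 faults
f=5: 5 faults
Smallest f with faults ≤ 5 is 5.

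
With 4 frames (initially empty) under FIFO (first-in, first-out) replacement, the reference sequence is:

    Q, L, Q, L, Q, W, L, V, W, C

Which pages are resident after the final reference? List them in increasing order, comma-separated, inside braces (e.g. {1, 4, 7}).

{C, L, V, W}

Q → fault, frames [Q]
L → fault, frames [Q, L]
Q → hit
L → hit
Q → hit
W → fault, frames [Q, L, W]
L → hit
V → fault, frames [Q, L, W, V]
W → hit
C → fault, evict Q, frames [L, W, V, C]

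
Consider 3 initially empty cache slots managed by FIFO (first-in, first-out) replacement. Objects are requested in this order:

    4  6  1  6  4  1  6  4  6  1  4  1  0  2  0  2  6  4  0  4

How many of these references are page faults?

4 -> miss, frames (4)
6 -> miss, frames (4 6)
1 -> miss, frames (4 6 1)
6 -> hit
4 -> hit
1 -> hit
6 -> hit
4 -> hit
6 -> hit
1 -> hit
4 -> hit
1 -> hit
0 -> miss, evict 4, frames (6 1 0)
2 -> miss, evict 6, frames (1 0 2)
0 -> hit
2 -> hit
6 -> miss, evict 1, frames (0 2 6)
4 -> miss, evict 0, frames (2 6 4)
0 -> miss, evict 2, frames (6 4 0)
4 -> hit
Page faults: 8.

8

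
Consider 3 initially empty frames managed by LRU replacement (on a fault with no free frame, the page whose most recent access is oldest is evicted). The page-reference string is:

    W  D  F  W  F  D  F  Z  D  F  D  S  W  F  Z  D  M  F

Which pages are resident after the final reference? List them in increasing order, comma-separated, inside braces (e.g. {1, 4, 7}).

W -> miss, frames (W)
D -> miss, frames (W D)
F -> miss, frames (W D F)
W -> hit
F -> hit
D -> hit
F -> hit
Z -> miss, evict W, frames (D F Z)
D -> hit
F -> hit
D -> hit
S -> miss, evict Z, frames (F D S)
W -> miss, evict F, frames (D S W)
F -> miss, evict D, frames (S W F)
Z -> miss, evict S, frames (W F Z)
D -> miss, evict W, frames (F Z D)
M -> miss, evict F, frames (Z D M)
F -> miss, evict Z, frames (D M F)

{D, F, M}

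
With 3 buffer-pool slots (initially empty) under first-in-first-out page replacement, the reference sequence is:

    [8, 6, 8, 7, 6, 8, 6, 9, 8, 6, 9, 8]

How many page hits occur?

6

8 -> fault, frames {8}
6 -> fault, frames {8,6}
8 -> hit
7 -> fault, frames {8,6,7}
6 -> hit
8 -> hit
6 -> hit
9 -> fault, evict 8, frames {6,7,9}
8 -> fault, evict 6, frames {7,9,8}
6 -> fault, evict 7, frames {9,8,6}
9 -> hit
8 -> hit
Hits: 6.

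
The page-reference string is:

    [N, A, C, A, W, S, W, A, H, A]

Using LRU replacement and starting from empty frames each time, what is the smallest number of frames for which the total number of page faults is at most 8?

f=1: 10 faults
f=2: 7 faults
f=3: 6 faults
f=4: 6 faults
f=5: 6 faults
f=6: 6 faults
Smallest f with faults ≤ 8 is 2.

2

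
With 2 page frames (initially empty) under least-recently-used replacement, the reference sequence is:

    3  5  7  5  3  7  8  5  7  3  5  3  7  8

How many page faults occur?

12

3 -> fault, frames (3)
5 -> fault, frames (3 5)
7 -> fault, evict 3, frames (5 7)
5 -> hit
3 -> fault, evict 7, frames (5 3)
7 -> fault, evict 5, frames (3 7)
8 -> fault, evict 3, frames (7 8)
5 -> fault, evict 7, frames (8 5)
7 -> fault, evict 8, frames (5 7)
3 -> fault, evict 5, frames (7 3)
5 -> fault, evict 7, frames (3 5)
3 -> hit
7 -> fault, evict 5, frames (3 7)
8 -> fault, evict 3, frames (7 8)
Page faults: 12.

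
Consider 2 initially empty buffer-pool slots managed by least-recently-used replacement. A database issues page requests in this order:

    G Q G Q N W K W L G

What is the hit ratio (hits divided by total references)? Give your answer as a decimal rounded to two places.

0.30

G -> fault, frames [G]
Q -> fault, frames [G, Q]
G -> hit
Q -> hit
N -> fault, evict G, frames [Q, N]
W -> fault, evict Q, frames [N, W]
K -> fault, evict N, frames [W, K]
W -> hit
L -> fault, evict K, frames [W, L]
G -> fault, evict W, frames [L, G]
Hits: 3 of 10 references → 3/10 = 0.3000.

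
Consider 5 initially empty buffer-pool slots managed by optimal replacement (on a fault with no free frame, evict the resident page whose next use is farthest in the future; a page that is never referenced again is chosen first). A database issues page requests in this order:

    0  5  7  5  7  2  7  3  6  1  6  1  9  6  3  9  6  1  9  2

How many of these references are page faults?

0 → miss, frames [0]
5 → miss, frames [0, 5]
7 → miss, frames [0, 5, 7]
5 → hit
7 → hit
2 → miss, frames [0, 5, 7, 2]
7 → hit
3 → miss, frames [0, 5, 7, 2, 3]
6 → miss, evict 7, frames [0, 5, 2, 3, 6]
1 → miss, evict 5, frames [0, 2, 3, 6, 1]
6 → hit
1 → hit
9 → miss, evict 0, frames [2, 3, 6, 1, 9]
6 → hit
3 → hit
9 → hit
6 → hit
1 → hit
9 → hit
2 → hit
Page faults: 8.

8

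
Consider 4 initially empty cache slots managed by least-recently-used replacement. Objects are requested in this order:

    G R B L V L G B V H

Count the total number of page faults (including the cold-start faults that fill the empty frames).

G → fault, frames {G}
R → fault, frames {G,R}
B → fault, frames {G,R,B}
L → fault, frames {G,R,B,L}
V → fault, evict G, frames {R,B,L,V}
L → hit
G → fault, evict R, frames {B,V,L,G}
B → hit
V → hit
H → fault, evict L, frames {G,B,V,H}
Page faults: 7.

7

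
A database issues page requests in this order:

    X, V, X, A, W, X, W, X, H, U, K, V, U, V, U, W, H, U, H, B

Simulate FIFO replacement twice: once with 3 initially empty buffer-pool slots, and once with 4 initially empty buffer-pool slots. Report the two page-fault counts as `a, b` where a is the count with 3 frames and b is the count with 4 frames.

3 frames: F F . F F F . . F F F F . . . F F F . F → 13 faults.
4 frames: F F . F F . . . F F F F . . . F F F . F → 12 faults.
12 < 13: adding a frame reduced faults, as is typical.

13, 12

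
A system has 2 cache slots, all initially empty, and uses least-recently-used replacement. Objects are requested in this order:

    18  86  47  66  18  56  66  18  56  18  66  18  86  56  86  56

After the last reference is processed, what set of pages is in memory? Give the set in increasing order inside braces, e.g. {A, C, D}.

18 → fault, frames [18]
86 → fault, frames [18, 86]
47 → fault, evict 18, frames [86, 47]
66 → fault, evict 86, frames [47, 66]
18 → fault, evict 47, frames [66, 18]
56 → fault, evict 66, frames [18, 56]
66 → fault, evict 18, frames [56, 66]
18 → fault, evict 56, frames [66, 18]
56 → fault, evict 66, frames [18, 56]
18 → hit
66 → fault, evict 56, frames [18, 66]
18 → hit
86 → fault, evict 66, frames [18, 86]
56 → fault, evict 18, frames [86, 56]
86 → hit
56 → hit

{56, 86}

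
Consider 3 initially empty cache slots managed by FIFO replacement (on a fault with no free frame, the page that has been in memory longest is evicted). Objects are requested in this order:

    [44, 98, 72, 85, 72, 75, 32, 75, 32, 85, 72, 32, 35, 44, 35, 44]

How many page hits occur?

44 -> miss, frames (44)
98 -> miss, frames (44 98)
72 -> miss, frames (44 98 72)
85 -> miss, evict 44, frames (98 72 85)
72 -> hit
75 -> miss, evict 98, frames (72 85 75)
32 -> miss, evict 72, frames (85 75 32)
75 -> hit
32 -> hit
85 -> hit
72 -> miss, evict 85, frames (75 32 72)
32 -> hit
35 -> miss, evict 75, frames (32 72 35)
44 -> miss, evict 32, frames (72 35 44)
35 -> hit
44 -> hit
Hits: 7.

7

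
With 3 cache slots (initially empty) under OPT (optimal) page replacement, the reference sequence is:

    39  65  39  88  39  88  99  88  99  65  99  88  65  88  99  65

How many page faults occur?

4

39: fault, frames (39)
65: fault, frames (39 65)
39: hit
88: fault, frames (39 65 88)
39: hit
88: hit
99: fault, evict 39, frames (65 88 99)
88: hit
99: hit
65: hit
99: hit
88: hit
65: hit
88: hit
99: hit
65: hit
Page faults: 4.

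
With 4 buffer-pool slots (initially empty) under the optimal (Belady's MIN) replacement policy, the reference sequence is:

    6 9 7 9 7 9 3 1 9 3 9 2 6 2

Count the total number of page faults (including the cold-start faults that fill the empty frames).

6 -> fault, frames (6)
9 -> fault, frames (6 9)
7 -> fault, frames (6 9 7)
9 -> hit
7 -> hit
9 -> hit
3 -> fault, frames (6 9 7 3)
1 -> fault, evict 7, frames (6 9 3 1)
9 -> hit
3 -> hit
9 -> hit
2 -> fault, evict 1, frames (6 9 3 2)
6 -> hit
2 -> hit
Page faults: 6.

6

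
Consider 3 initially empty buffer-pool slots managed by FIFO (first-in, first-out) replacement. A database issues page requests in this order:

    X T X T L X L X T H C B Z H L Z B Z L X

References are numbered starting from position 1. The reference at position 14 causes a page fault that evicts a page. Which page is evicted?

C

pos 1: X → miss, frames {X}
pos 2: T → miss, frames {X,T}
pos 3: X → hit
pos 4: T → hit
pos 5: L → miss, frames {X,T,L}
pos 6: X → hit
pos 7: L → hit
pos 8: X → hit
pos 9: T → hit
pos 10: H → miss, evict X, frames {T,L,H}
pos 11: C → miss, evict T, frames {L,H,C}
pos 12: B → miss, evict L, frames {H,C,B}
pos 13: Z → miss, evict H, frames {C,B,Z}
pos 14: H → miss, evict C, frames {B,Z,H}
At position 14, page C is evicted.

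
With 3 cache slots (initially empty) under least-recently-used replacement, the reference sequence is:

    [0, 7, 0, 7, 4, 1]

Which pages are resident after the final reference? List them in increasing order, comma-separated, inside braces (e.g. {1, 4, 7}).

{1, 4, 7}

0 -> fault, frames (0)
7 -> fault, frames (0 7)
0 -> hit
7 -> hit
4 -> fault, frames (0 7 4)
1 -> fault, evict 0, frames (7 4 1)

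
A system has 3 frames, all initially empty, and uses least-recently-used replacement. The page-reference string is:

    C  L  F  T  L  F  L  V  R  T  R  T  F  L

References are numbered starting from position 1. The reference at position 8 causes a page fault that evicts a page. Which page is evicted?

T

pos 1: C: fault, frames [C]
pos 2: L: fault, frames [C, L]
pos 3: F: fault, frames [C, L, F]
pos 4: T: fault, evict C, frames [L, F, T]
pos 5: L: hit
pos 6: F: hit
pos 7: L: hit
pos 8: V: fault, evict T, frames [F, L, V]
At position 8, page T is evicted.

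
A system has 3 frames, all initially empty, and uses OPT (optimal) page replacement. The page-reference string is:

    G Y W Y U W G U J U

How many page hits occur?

G → fault, frames (G)
Y → fault, frames (G Y)
W → fault, frames (G Y W)
Y → hit
U → fault, evict Y, frames (G W U)
W → hit
G → hit
U → hit
J → fault, evict W, frames (G U J)
U → hit
Hits: 5.

5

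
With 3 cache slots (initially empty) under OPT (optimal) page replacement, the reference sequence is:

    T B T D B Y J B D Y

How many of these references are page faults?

6

T -> fault, frames {T}
B -> fault, frames {T,B}
T -> hit
D -> fault, frames {T,B,D}
B -> hit
Y -> fault, evict T, frames {B,D,Y}
J -> fault, evict Y, frames {B,D,J}
B -> hit
D -> hit
Y -> fault, evict J, frames {B,D,Y}
Page faults: 6.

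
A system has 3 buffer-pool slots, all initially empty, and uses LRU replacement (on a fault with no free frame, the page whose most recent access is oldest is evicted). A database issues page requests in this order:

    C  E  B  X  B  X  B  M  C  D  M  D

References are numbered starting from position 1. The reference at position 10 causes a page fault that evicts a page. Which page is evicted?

pos 1: C → miss, frames (C)
pos 2: E → miss, frames (C E)
pos 3: B → miss, frames (C E B)
pos 4: X → miss, evict C, frames (E B X)
pos 5: B → hit
pos 6: X → hit
pos 7: B → hit
pos 8: M → miss, evict E, frames (X B M)
pos 9: C → miss, evict X, frames (B M C)
pos 10: D → miss, evict B, frames (M C D)
At position 10, page B is evicted.

B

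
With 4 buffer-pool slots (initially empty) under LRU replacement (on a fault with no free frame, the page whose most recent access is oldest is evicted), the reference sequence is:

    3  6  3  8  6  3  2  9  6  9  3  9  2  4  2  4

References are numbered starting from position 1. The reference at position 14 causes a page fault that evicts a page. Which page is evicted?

pos 1: 3 → miss, frames [3]
pos 2: 6 → miss, frames [3, 6]
pos 3: 3 → hit
pos 4: 8 → miss, frames [6, 3, 8]
pos 5: 6 → hit
pos 6: 3 → hit
pos 7: 2 → miss, frames [8, 6, 3, 2]
pos 8: 9 → miss, evict 8, frames [6, 3, 2, 9]
pos 9: 6 → hit
pos 10: 9 → hit
pos 11: 3 → hit
pos 12: 9 → hit
pos 13: 2 → hit
pos 14: 4 → miss, evict 6, frames [3, 9, 2, 4]
At position 14, page 6 is evicted.

6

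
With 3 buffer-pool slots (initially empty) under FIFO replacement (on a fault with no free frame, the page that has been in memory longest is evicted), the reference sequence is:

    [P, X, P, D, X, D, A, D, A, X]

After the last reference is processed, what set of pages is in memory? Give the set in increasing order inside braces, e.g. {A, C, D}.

P → miss, frames {P}
X → miss, frames {P,X}
P → hit
D → miss, frames {P,X,D}
X → hit
D → hit
A → miss, evict P, frames {X,D,A}
D → hit
A → hit
X → hit

{A, D, X}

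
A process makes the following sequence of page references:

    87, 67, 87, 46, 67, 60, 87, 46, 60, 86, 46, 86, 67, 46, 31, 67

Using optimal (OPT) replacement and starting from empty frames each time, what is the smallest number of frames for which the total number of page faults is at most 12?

f=1: 16 faults
f=2: 9 faults
f=3: 7 faults
f=4: 6 faults
f=5: 6 faults
f=6: 6 faults
Smallest f with faults ≤ 12 is 2.

2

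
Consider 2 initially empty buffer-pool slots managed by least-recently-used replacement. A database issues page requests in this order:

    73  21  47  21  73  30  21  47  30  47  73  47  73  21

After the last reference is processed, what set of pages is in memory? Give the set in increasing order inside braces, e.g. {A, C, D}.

73 -> miss, frames [73]
21 -> miss, frames [73, 21]
47 -> miss, evict 73, frames [21, 47]
21 -> hit
73 -> miss, evict 47, frames [21, 73]
30 -> miss, evict 21, frames [73, 30]
21 -> miss, evict 73, frames [30, 21]
47 -> miss, evict 30, frames [21, 47]
30 -> miss, evict 21, frames [47, 30]
47 -> hit
73 -> miss, evict 30, frames [47, 73]
47 -> hit
73 -> hit
21 -> miss, evict 47, frames [73, 21]

{21, 73}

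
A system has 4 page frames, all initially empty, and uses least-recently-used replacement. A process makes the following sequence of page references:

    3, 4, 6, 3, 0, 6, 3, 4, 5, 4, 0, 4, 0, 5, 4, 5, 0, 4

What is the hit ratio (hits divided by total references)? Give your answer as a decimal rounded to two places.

3 -> miss, frames {3}
4 -> miss, frames {3,4}
6 -> miss, frames {3,4,6}
3 -> hit
0 -> miss, frames {4,6,3,0}
6 -> hit
3 -> hit
4 -> hit
5 -> miss, evict 0, frames {6,3,4,5}
4 -> hit
0 -> miss, evict 6, frames {3,5,4,0}
4 -> hit
0 -> hit
5 -> hit
4 -> hit
5 -> hit
0 -> hit
4 -> hit
Hits: 12 of 18 references → 12/18 = 0.6667.

0.67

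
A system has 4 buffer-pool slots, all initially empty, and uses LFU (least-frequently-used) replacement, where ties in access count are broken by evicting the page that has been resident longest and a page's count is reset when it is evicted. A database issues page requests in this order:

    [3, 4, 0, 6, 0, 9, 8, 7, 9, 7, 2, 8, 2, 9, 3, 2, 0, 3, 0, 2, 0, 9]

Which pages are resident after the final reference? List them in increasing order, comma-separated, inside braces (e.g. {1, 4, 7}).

3 -> fault, frames (3)
4 -> fault, frames (3 4)
0 -> fault, frames (3 4 0)
6 -> fault, frames (3 4 0 6)
0 -> hit
9 -> fault, evict 3, frames (4 0 6 9)
8 -> fault, evict 4, frames (0 6 9 8)
7 -> fault, evict 6, frames (0 9 8 7)
9 -> hit
7 -> hit
2 -> fault, evict 8, frames (0 9 7 2)
8 -> fault, evict 2, frames (0 9 7 8)
2 -> fault, evict 8, frames (0 9 7 2)
9 -> hit
3 -> fault, evict 2, frames (0 9 7 3)
2 -> fault, evict 3, frames (0 9 7 2)
0 -> hit
3 -> fault, evict 2, frames (0 9 7 3)
0 -> hit
2 -> fault, evict 3, frames (0 9 7 2)
0 -> hit
9 -> hit

{0, 2, 7, 9}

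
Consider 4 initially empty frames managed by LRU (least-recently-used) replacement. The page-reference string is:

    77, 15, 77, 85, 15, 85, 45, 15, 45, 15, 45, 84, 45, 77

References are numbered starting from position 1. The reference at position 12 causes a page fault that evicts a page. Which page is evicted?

pos 1: 77 → fault, frames (77)
pos 2: 15 → fault, frames (77 15)
pos 3: 77 → hit
pos 4: 85 → fault, frames (15 77 85)
pos 5: 15 → hit
pos 6: 85 → hit
pos 7: 45 → fault, frames (77 15 85 45)
pos 8: 15 → hit
pos 9: 45 → hit
pos 10: 15 → hit
pos 11: 45 → hit
pos 12: 84 → fault, evict 77, frames (85 15 45 84)
At position 12, page 77 is evicted.

77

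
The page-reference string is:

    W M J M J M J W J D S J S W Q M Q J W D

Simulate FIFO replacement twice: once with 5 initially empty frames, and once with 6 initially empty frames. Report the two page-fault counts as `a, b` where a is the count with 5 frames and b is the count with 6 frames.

5 frames: F F F . . . . . . F F . . . F . . . F . → 7 faults.
6 frames: F F F . . . . . . F F . . . F . . . . . → 6 faults.
6 < 7: adding a frame reduced faults, as is typical.

7, 6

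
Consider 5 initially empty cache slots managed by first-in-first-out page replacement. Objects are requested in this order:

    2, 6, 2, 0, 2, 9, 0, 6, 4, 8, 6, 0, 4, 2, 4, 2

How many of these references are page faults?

7

2 → fault, frames {2}
6 → fault, frames {2,6}
2 → hit
0 → fault, frames {2,6,0}
2 → hit
9 → fault, frames {2,6,0,9}
0 → hit
6 → hit
4 → fault, frames {2,6,0,9,4}
8 → fault, evict 2, frames {6,0,9,4,8}
6 → hit
0 → hit
4 → hit
2 → fault, evict 6, frames {0,9,4,8,2}
4 → hit
2 → hit
Page faults: 7.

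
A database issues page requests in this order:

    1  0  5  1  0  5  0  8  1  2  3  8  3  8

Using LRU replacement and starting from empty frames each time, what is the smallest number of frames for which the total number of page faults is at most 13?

2

f=1: 14 faults
f=2: 11 faults
f=3: 8 faults
f=4: 6 faults
f=5: 6 faults
f=6: 6 faults
Smallest f with faults ≤ 13 is 2.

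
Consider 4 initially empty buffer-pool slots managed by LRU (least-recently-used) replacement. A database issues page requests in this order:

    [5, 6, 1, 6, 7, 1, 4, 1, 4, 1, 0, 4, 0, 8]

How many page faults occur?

5 -> fault, frames [5]
6 -> fault, frames [5, 6]
1 -> fault, frames [5, 6, 1]
6 -> hit
7 -> fault, frames [5, 1, 6, 7]
1 -> hit
4 -> fault, evict 5, frames [6, 7, 1, 4]
1 -> hit
4 -> hit
1 -> hit
0 -> fault, evict 6, frames [7, 4, 1, 0]
4 -> hit
0 -> hit
8 -> fault, evict 7, frames [1, 4, 0, 8]
Page faults: 7.

7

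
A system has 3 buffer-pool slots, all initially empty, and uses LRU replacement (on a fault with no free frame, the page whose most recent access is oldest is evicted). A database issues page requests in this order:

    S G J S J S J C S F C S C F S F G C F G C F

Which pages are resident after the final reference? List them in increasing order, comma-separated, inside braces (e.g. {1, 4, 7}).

S -> miss, frames [S]
G -> miss, frames [S, G]
J -> miss, frames [S, G, J]
S -> hit
J -> hit
S -> hit
J -> hit
C -> miss, evict G, frames [S, J, C]
S -> hit
F -> miss, evict J, frames [C, S, F]
C -> hit
S -> hit
C -> hit
F -> hit
S -> hit
F -> hit
G -> miss, evict C, frames [S, F, G]
C -> miss, evict S, frames [F, G, C]
F -> hit
G -> hit
C -> hit
F -> hit

{C, F, G}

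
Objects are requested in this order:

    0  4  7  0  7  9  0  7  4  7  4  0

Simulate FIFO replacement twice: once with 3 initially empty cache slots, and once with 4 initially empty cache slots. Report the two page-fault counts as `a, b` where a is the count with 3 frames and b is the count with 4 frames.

3 frames: F F F . . F F . F F . . → 7 faults.
4 frames: F F F . . F . . . . . . → 4 faults.
4 < 7: adding a frame reduced faults, as is typical.

7, 4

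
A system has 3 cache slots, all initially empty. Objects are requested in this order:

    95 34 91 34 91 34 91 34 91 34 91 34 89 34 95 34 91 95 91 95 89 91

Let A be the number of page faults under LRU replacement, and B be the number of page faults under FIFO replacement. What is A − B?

-1

Under LRU: F F F . . . . . . . . . F . F . F . . . F . → 7 faults.
Under FIFO: F F F . . . . . . . . . F . F F F . . . F . → 8 faults.
A − B = 7 − 8 = -1.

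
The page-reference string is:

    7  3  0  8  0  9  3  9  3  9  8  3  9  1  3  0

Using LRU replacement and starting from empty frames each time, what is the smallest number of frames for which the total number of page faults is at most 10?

3

f=1: 16 faults
f=2: 12 faults
f=3: 9 faults
f=4: 7 faults
f=5: 6 faults
f=6: 6 faults
Smallest f with faults ≤ 10 is 3.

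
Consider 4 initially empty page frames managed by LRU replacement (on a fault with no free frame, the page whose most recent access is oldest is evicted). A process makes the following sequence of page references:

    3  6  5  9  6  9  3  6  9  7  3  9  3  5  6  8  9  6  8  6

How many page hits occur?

3 -> fault, frames {3}
6 -> fault, frames {3,6}
5 -> fault, frames {3,6,5}
9 -> fault, frames {3,6,5,9}
6 -> hit
9 -> hit
3 -> hit
6 -> hit
9 -> hit
7 -> fault, evict 5, frames {3,6,9,7}
3 -> hit
9 -> hit
3 -> hit
5 -> fault, evict 6, frames {7,9,3,5}
6 -> fault, evict 7, frames {9,3,5,6}
8 -> fault, evict 9, frames {3,5,6,8}
9 -> fault, evict 3, frames {5,6,8,9}
6 -> hit
8 -> hit
6 -> hit
Hits: 11.

11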